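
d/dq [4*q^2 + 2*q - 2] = 8*q + 2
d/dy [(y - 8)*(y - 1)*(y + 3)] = 3*y^2 - 12*y - 19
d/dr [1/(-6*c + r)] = -1/(6*c - r)^2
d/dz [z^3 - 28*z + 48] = 3*z^2 - 28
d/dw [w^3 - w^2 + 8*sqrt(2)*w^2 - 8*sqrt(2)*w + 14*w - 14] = 3*w^2 - 2*w + 16*sqrt(2)*w - 8*sqrt(2) + 14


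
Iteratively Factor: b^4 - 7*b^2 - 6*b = (b + 2)*(b^3 - 2*b^2 - 3*b) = b*(b + 2)*(b^2 - 2*b - 3) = b*(b - 3)*(b + 2)*(b + 1)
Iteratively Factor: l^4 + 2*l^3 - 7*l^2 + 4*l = (l + 4)*(l^3 - 2*l^2 + l) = (l - 1)*(l + 4)*(l^2 - l) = (l - 1)^2*(l + 4)*(l)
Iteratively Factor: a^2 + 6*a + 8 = (a + 2)*(a + 4)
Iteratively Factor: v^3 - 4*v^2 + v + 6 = (v + 1)*(v^2 - 5*v + 6) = (v - 3)*(v + 1)*(v - 2)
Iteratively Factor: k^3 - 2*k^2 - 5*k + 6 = (k - 1)*(k^2 - k - 6) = (k - 1)*(k + 2)*(k - 3)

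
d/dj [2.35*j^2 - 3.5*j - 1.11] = 4.7*j - 3.5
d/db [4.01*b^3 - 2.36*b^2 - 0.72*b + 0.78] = 12.03*b^2 - 4.72*b - 0.72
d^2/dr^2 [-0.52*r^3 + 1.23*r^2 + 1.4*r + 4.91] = 2.46 - 3.12*r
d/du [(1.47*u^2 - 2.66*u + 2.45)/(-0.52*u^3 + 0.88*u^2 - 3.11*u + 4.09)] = (0.7644*u^4 - 2.7664*u^3 + 1.5911*u^2 + 7.7126*u - 3.2599)/(0.2704*u^6 - 0.9152*u^5 + 4.0088*u^4 - 9.7272*u^3 + 16.8705*u^2 - 25.4398*u + 16.7281)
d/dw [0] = 0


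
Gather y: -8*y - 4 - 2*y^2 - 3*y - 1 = -2*y^2 - 11*y - 5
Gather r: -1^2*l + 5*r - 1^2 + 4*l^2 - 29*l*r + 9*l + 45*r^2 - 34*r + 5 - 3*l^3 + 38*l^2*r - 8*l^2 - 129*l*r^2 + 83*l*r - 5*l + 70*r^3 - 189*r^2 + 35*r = -3*l^3 - 4*l^2 + 3*l + 70*r^3 + r^2*(-129*l - 144) + r*(38*l^2 + 54*l + 6) + 4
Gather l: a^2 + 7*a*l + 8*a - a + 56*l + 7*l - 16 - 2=a^2 + 7*a + l*(7*a + 63) - 18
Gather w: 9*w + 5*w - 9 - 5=14*w - 14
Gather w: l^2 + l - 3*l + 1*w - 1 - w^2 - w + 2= l^2 - 2*l - w^2 + 1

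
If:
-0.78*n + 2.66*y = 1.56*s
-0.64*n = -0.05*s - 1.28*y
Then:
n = 2.05301715828032*y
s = 0.678619625988047*y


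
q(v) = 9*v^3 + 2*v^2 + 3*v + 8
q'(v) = 27*v^2 + 4*v + 3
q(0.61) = 12.62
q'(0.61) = 15.49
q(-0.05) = 7.85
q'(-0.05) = 2.87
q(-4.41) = -738.23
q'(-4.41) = 510.46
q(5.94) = 1982.65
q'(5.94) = 979.42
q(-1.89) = -51.29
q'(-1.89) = 91.89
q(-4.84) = -980.09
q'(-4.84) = 616.13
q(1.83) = 75.34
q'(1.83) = 100.74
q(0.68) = 13.79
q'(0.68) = 18.20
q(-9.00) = -6418.00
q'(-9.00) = 2154.00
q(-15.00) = -29962.00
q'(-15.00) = 6018.00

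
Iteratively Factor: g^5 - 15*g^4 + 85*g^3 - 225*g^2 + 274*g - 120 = (g - 5)*(g^4 - 10*g^3 + 35*g^2 - 50*g + 24) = (g - 5)*(g - 3)*(g^3 - 7*g^2 + 14*g - 8) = (g - 5)*(g - 3)*(g - 1)*(g^2 - 6*g + 8) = (g - 5)*(g - 4)*(g - 3)*(g - 1)*(g - 2)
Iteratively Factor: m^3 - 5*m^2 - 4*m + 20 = (m - 5)*(m^2 - 4) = (m - 5)*(m + 2)*(m - 2)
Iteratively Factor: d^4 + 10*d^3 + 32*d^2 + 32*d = (d + 4)*(d^3 + 6*d^2 + 8*d) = (d + 2)*(d + 4)*(d^2 + 4*d) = d*(d + 2)*(d + 4)*(d + 4)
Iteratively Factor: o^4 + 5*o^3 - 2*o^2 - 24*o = (o)*(o^3 + 5*o^2 - 2*o - 24) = o*(o - 2)*(o^2 + 7*o + 12) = o*(o - 2)*(o + 4)*(o + 3)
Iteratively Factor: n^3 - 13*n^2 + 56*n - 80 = (n - 4)*(n^2 - 9*n + 20) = (n - 4)^2*(n - 5)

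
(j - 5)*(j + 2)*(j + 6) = j^3 + 3*j^2 - 28*j - 60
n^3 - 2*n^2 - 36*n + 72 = (n - 6)*(n - 2)*(n + 6)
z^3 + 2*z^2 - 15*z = z*(z - 3)*(z + 5)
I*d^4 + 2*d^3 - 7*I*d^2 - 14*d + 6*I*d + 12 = (d - 2)*(d + 3)*(d - 2*I)*(I*d - I)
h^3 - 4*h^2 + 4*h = h*(h - 2)^2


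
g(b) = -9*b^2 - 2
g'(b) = -18*b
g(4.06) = -150.35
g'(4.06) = -73.08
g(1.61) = -25.33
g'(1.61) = -28.98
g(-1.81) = -31.48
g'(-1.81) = 32.58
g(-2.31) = -50.02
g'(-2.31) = 41.58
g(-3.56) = -116.06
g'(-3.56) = 64.08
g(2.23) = -46.76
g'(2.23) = -40.14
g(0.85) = -8.50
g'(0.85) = -15.30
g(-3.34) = -102.40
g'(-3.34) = 60.12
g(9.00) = -731.00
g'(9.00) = -162.00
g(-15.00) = -2027.00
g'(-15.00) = 270.00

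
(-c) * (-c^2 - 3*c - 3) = c^3 + 3*c^2 + 3*c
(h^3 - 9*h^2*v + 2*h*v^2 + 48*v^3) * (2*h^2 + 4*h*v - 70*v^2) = 2*h^5 - 14*h^4*v - 102*h^3*v^2 + 734*h^2*v^3 + 52*h*v^4 - 3360*v^5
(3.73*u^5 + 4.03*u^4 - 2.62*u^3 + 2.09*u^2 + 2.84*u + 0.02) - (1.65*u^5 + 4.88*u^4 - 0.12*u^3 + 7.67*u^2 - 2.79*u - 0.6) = 2.08*u^5 - 0.85*u^4 - 2.5*u^3 - 5.58*u^2 + 5.63*u + 0.62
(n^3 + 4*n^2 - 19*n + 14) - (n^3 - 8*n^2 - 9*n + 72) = 12*n^2 - 10*n - 58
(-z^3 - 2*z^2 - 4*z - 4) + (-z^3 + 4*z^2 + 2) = -2*z^3 + 2*z^2 - 4*z - 2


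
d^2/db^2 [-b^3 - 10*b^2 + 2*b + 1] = -6*b - 20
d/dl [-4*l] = -4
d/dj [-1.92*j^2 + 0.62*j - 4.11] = 0.62 - 3.84*j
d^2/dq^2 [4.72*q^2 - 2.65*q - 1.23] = 9.44000000000000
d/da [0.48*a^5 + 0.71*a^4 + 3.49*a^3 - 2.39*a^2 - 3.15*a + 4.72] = 2.4*a^4 + 2.84*a^3 + 10.47*a^2 - 4.78*a - 3.15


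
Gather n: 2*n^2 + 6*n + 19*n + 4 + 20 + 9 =2*n^2 + 25*n + 33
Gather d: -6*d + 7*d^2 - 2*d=7*d^2 - 8*d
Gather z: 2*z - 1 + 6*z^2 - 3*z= 6*z^2 - z - 1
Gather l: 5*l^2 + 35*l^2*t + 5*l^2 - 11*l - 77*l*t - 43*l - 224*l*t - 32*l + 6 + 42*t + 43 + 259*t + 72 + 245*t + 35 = l^2*(35*t + 10) + l*(-301*t - 86) + 546*t + 156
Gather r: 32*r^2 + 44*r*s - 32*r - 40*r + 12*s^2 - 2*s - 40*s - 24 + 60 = 32*r^2 + r*(44*s - 72) + 12*s^2 - 42*s + 36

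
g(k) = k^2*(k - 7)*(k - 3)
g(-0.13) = 0.38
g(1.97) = 20.11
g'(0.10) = 3.90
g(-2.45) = 309.14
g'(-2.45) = -341.80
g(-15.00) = 89100.00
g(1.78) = 20.18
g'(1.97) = -3.11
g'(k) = k^2*(k - 7) + k^2*(k - 3) + 2*k*(k - 7)*(k - 3) = 2*k*(2*k^2 - 15*k + 21)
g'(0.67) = 15.88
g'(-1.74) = -184.98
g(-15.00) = 89100.00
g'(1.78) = 2.27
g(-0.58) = 9.13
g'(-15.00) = -20880.00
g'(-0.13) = -5.98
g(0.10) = 0.20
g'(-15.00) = -20880.00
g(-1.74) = 125.43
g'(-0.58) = -35.23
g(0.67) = 6.62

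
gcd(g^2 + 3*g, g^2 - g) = g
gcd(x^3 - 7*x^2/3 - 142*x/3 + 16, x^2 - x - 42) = x + 6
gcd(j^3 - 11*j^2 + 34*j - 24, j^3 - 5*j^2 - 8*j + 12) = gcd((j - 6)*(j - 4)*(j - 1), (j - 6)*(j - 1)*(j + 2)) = j^2 - 7*j + 6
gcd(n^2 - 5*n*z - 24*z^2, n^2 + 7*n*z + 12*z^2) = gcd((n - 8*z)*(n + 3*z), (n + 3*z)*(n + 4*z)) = n + 3*z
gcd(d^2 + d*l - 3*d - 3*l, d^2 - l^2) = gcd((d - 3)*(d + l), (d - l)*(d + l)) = d + l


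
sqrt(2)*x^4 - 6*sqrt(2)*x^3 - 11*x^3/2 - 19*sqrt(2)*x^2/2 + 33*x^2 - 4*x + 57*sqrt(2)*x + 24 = (x - 6)*(x - 4*sqrt(2))*(x + sqrt(2))*(sqrt(2)*x + 1/2)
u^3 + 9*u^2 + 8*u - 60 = (u - 2)*(u + 5)*(u + 6)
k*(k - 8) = k^2 - 8*k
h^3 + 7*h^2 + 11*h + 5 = (h + 1)^2*(h + 5)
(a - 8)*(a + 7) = a^2 - a - 56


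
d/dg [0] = 0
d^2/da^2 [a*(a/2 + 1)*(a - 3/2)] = 3*a + 1/2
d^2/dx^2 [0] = 0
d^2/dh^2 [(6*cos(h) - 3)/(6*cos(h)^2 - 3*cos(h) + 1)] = 3*(162*(1 - cos(2*h))^2*cos(h) - 27*(1 - cos(2*h))^2 - 389*cos(h)/2 + 21*cos(2*h)/2 + 207*cos(3*h)/2 - 36*cos(5*h) + 225/2)/(3*cos(h) - 3*cos(2*h) - 4)^3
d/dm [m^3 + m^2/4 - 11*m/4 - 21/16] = 3*m^2 + m/2 - 11/4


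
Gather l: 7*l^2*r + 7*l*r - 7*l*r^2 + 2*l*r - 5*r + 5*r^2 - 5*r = 7*l^2*r + l*(-7*r^2 + 9*r) + 5*r^2 - 10*r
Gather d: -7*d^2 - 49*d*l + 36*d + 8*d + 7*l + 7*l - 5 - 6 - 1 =-7*d^2 + d*(44 - 49*l) + 14*l - 12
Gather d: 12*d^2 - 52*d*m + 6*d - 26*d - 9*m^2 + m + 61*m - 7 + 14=12*d^2 + d*(-52*m - 20) - 9*m^2 + 62*m + 7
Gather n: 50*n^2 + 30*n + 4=50*n^2 + 30*n + 4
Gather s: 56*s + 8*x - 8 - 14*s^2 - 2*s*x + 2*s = -14*s^2 + s*(58 - 2*x) + 8*x - 8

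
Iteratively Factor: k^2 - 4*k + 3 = (k - 1)*(k - 3)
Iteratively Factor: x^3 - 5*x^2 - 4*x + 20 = (x + 2)*(x^2 - 7*x + 10) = (x - 5)*(x + 2)*(x - 2)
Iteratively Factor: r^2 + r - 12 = (r + 4)*(r - 3)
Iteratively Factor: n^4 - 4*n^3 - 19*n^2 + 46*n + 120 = (n - 4)*(n^3 - 19*n - 30) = (n - 4)*(n + 2)*(n^2 - 2*n - 15) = (n - 5)*(n - 4)*(n + 2)*(n + 3)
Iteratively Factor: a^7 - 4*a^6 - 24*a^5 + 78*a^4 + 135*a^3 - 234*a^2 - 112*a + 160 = (a + 1)*(a^6 - 5*a^5 - 19*a^4 + 97*a^3 + 38*a^2 - 272*a + 160) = (a + 1)*(a + 2)*(a^5 - 7*a^4 - 5*a^3 + 107*a^2 - 176*a + 80) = (a - 1)*(a + 1)*(a + 2)*(a^4 - 6*a^3 - 11*a^2 + 96*a - 80) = (a - 1)^2*(a + 1)*(a + 2)*(a^3 - 5*a^2 - 16*a + 80) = (a - 1)^2*(a + 1)*(a + 2)*(a + 4)*(a^2 - 9*a + 20) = (a - 5)*(a - 1)^2*(a + 1)*(a + 2)*(a + 4)*(a - 4)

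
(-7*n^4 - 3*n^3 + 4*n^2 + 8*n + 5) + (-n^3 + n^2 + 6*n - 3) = -7*n^4 - 4*n^3 + 5*n^2 + 14*n + 2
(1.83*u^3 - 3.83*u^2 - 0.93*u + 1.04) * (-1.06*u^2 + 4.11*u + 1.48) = -1.9398*u^5 + 11.5811*u^4 - 12.0471*u^3 - 10.5931*u^2 + 2.898*u + 1.5392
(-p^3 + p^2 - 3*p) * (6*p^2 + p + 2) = -6*p^5 + 5*p^4 - 19*p^3 - p^2 - 6*p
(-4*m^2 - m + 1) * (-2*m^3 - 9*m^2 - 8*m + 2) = 8*m^5 + 38*m^4 + 39*m^3 - 9*m^2 - 10*m + 2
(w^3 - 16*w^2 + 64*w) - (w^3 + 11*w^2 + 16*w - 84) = -27*w^2 + 48*w + 84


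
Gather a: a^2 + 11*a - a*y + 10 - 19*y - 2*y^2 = a^2 + a*(11 - y) - 2*y^2 - 19*y + 10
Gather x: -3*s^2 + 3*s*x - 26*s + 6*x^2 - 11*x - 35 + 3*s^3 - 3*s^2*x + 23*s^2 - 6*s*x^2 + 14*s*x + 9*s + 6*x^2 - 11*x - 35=3*s^3 + 20*s^2 - 17*s + x^2*(12 - 6*s) + x*(-3*s^2 + 17*s - 22) - 70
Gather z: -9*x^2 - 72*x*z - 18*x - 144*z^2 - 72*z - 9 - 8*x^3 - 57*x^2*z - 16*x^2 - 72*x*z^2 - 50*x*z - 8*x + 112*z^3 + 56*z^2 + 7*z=-8*x^3 - 25*x^2 - 26*x + 112*z^3 + z^2*(-72*x - 88) + z*(-57*x^2 - 122*x - 65) - 9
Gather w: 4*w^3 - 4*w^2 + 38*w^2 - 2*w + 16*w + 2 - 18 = 4*w^3 + 34*w^2 + 14*w - 16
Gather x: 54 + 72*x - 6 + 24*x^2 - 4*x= 24*x^2 + 68*x + 48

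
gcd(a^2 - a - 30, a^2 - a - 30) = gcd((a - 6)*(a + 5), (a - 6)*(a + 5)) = a^2 - a - 30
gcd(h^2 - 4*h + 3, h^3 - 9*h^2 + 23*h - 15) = h^2 - 4*h + 3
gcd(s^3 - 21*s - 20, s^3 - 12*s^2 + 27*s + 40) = s^2 - 4*s - 5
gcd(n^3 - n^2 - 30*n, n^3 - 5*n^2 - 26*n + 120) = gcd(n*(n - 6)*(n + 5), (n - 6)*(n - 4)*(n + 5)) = n^2 - n - 30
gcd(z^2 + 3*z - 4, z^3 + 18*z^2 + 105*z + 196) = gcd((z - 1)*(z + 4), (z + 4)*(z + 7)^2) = z + 4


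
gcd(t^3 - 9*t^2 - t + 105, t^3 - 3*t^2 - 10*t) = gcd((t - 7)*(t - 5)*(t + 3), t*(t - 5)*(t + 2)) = t - 5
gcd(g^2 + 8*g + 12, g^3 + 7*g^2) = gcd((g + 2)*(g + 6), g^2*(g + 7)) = 1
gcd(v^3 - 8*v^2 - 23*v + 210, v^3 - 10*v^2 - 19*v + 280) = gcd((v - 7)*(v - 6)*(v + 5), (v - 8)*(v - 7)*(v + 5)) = v^2 - 2*v - 35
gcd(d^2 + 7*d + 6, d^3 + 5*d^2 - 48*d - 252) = d + 6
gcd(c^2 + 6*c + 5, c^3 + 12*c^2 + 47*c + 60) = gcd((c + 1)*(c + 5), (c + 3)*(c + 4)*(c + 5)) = c + 5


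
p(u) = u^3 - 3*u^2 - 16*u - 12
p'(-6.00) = 128.00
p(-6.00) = -240.00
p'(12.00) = 344.00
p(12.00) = 1092.00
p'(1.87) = -16.73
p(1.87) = -45.87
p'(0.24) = -17.27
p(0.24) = -16.00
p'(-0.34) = -13.61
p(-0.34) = -6.95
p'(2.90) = -8.17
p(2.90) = -59.24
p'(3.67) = 2.39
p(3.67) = -61.70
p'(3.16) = -5.00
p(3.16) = -60.96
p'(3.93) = 6.75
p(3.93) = -60.52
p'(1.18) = -18.90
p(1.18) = -33.41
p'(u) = 3*u^2 - 6*u - 16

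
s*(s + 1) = s^2 + s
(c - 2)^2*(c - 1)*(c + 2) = c^4 - 3*c^3 - 2*c^2 + 12*c - 8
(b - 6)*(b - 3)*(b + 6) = b^3 - 3*b^2 - 36*b + 108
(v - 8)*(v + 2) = v^2 - 6*v - 16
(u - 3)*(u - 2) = u^2 - 5*u + 6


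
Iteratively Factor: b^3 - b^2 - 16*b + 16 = (b - 4)*(b^2 + 3*b - 4) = (b - 4)*(b - 1)*(b + 4)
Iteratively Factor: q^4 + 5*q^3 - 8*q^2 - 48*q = (q + 4)*(q^3 + q^2 - 12*q) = q*(q + 4)*(q^2 + q - 12) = q*(q - 3)*(q + 4)*(q + 4)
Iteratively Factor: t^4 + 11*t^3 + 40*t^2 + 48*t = (t)*(t^3 + 11*t^2 + 40*t + 48) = t*(t + 4)*(t^2 + 7*t + 12) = t*(t + 3)*(t + 4)*(t + 4)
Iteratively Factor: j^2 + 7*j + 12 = (j + 4)*(j + 3)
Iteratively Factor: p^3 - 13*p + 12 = (p - 1)*(p^2 + p - 12) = (p - 3)*(p - 1)*(p + 4)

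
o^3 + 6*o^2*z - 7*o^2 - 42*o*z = o*(o - 7)*(o + 6*z)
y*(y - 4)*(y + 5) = y^3 + y^2 - 20*y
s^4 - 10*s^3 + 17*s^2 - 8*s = s*(s - 8)*(s - 1)^2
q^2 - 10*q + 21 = (q - 7)*(q - 3)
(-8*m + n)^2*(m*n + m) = 64*m^3*n + 64*m^3 - 16*m^2*n^2 - 16*m^2*n + m*n^3 + m*n^2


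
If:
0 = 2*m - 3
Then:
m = 3/2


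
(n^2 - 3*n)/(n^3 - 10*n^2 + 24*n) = (n - 3)/(n^2 - 10*n + 24)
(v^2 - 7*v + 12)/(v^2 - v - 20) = (-v^2 + 7*v - 12)/(-v^2 + v + 20)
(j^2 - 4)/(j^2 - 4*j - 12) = (j - 2)/(j - 6)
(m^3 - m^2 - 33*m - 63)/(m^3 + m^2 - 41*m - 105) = (m + 3)/(m + 5)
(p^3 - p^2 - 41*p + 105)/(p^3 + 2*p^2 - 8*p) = (p^3 - p^2 - 41*p + 105)/(p*(p^2 + 2*p - 8))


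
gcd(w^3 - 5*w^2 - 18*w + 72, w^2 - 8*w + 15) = w - 3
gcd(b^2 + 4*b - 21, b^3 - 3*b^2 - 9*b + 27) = b - 3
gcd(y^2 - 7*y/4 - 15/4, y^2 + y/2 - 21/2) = y - 3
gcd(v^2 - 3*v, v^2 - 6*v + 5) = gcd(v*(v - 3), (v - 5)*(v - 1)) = 1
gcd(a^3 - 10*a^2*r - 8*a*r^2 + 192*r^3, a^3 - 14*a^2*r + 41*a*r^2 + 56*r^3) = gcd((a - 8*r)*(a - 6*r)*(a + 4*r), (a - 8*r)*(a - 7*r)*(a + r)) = -a + 8*r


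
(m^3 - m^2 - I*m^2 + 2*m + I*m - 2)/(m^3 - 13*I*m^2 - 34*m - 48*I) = (m^2 - m*(1 + 2*I) + 2*I)/(m^2 - 14*I*m - 48)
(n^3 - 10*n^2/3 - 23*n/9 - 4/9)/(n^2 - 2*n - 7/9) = (3*n^2 - 11*n - 4)/(3*n - 7)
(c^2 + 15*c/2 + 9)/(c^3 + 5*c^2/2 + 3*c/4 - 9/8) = 4*(c + 6)/(4*c^2 + 4*c - 3)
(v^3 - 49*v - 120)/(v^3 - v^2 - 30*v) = (v^2 - 5*v - 24)/(v*(v - 6))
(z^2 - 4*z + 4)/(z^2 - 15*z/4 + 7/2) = 4*(z - 2)/(4*z - 7)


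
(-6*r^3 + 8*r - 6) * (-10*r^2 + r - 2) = 60*r^5 - 6*r^4 - 68*r^3 + 68*r^2 - 22*r + 12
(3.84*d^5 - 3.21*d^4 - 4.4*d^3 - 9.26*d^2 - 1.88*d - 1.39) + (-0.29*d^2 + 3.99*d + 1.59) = 3.84*d^5 - 3.21*d^4 - 4.4*d^3 - 9.55*d^2 + 2.11*d + 0.2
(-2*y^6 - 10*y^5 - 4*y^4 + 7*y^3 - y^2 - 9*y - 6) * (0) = 0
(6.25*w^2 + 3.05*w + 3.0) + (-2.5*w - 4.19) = 6.25*w^2 + 0.55*w - 1.19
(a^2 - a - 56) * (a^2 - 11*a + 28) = a^4 - 12*a^3 - 17*a^2 + 588*a - 1568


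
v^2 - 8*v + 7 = (v - 7)*(v - 1)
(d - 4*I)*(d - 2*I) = d^2 - 6*I*d - 8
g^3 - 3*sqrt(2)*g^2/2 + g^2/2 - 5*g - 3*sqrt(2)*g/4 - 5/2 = (g + 1/2)*(g - 5*sqrt(2)/2)*(g + sqrt(2))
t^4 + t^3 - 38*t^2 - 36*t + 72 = (t - 6)*(t - 1)*(t + 2)*(t + 6)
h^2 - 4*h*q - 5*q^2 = (h - 5*q)*(h + q)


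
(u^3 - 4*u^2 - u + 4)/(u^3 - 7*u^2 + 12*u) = (u^2 - 1)/(u*(u - 3))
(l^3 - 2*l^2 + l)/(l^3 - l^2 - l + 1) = l/(l + 1)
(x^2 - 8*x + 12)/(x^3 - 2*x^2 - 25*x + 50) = (x - 6)/(x^2 - 25)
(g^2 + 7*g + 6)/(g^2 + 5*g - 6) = (g + 1)/(g - 1)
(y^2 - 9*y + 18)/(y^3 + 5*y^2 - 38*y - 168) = (y - 3)/(y^2 + 11*y + 28)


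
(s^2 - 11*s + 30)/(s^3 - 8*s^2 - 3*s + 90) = 1/(s + 3)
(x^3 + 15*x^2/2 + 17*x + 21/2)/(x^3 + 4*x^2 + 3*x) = (x + 7/2)/x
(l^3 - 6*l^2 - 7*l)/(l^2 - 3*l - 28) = l*(l + 1)/(l + 4)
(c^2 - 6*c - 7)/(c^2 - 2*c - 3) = (c - 7)/(c - 3)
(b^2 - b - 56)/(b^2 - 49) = (b - 8)/(b - 7)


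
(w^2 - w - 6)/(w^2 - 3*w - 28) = (-w^2 + w + 6)/(-w^2 + 3*w + 28)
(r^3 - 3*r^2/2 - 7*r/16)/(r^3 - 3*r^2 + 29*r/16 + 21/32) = 2*r/(2*r - 3)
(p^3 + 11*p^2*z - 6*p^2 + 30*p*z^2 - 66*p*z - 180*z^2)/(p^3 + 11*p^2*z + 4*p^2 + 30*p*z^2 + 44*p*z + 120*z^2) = (p - 6)/(p + 4)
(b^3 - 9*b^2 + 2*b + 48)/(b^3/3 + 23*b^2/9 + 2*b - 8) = 9*(b^3 - 9*b^2 + 2*b + 48)/(3*b^3 + 23*b^2 + 18*b - 72)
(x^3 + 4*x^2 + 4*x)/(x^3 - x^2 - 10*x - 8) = x*(x + 2)/(x^2 - 3*x - 4)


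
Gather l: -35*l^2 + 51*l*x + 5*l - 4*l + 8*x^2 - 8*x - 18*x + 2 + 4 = -35*l^2 + l*(51*x + 1) + 8*x^2 - 26*x + 6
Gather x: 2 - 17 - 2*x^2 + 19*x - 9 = -2*x^2 + 19*x - 24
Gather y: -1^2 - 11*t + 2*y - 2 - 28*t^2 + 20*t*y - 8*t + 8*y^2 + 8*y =-28*t^2 - 19*t + 8*y^2 + y*(20*t + 10) - 3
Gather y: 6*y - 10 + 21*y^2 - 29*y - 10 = 21*y^2 - 23*y - 20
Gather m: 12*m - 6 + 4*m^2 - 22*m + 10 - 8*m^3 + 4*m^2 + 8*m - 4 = -8*m^3 + 8*m^2 - 2*m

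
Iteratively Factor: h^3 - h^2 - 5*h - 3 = (h - 3)*(h^2 + 2*h + 1) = (h - 3)*(h + 1)*(h + 1)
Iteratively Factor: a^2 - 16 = (a + 4)*(a - 4)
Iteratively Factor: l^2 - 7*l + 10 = (l - 2)*(l - 5)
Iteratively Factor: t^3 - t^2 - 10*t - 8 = (t + 2)*(t^2 - 3*t - 4) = (t + 1)*(t + 2)*(t - 4)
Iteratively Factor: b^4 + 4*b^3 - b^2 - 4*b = (b + 1)*(b^3 + 3*b^2 - 4*b) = (b - 1)*(b + 1)*(b^2 + 4*b) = (b - 1)*(b + 1)*(b + 4)*(b)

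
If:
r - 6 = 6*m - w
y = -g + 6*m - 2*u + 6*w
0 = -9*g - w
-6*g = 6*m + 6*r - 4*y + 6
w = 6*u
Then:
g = -3*y/424 - 21/212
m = 67*y/636 - 91/106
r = 241*y/424 - 9/212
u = 9*y/848 + 63/424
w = 27*y/424 + 189/212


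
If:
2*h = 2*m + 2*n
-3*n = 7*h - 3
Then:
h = 3/7 - 3*n/7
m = 3/7 - 10*n/7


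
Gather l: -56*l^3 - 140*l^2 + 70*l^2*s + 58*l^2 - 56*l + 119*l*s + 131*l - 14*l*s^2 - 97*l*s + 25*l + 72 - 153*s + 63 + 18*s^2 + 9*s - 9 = -56*l^3 + l^2*(70*s - 82) + l*(-14*s^2 + 22*s + 100) + 18*s^2 - 144*s + 126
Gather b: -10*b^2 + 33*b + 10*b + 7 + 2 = -10*b^2 + 43*b + 9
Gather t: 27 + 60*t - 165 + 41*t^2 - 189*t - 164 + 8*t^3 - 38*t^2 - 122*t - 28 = 8*t^3 + 3*t^2 - 251*t - 330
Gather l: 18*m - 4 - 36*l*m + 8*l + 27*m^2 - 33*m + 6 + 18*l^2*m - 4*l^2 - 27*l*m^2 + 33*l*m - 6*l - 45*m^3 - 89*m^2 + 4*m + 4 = l^2*(18*m - 4) + l*(-27*m^2 - 3*m + 2) - 45*m^3 - 62*m^2 - 11*m + 6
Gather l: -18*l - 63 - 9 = -18*l - 72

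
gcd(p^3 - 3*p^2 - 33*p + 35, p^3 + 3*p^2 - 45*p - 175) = p^2 - 2*p - 35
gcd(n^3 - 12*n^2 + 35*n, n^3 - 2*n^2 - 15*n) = n^2 - 5*n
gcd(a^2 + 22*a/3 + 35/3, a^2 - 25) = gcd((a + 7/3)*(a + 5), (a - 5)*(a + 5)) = a + 5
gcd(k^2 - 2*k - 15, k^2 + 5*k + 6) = k + 3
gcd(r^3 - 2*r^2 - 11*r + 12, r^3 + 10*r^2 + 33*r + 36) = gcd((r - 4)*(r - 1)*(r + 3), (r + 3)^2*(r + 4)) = r + 3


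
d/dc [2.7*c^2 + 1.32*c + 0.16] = 5.4*c + 1.32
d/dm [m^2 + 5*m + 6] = 2*m + 5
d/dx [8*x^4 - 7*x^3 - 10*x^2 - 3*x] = 32*x^3 - 21*x^2 - 20*x - 3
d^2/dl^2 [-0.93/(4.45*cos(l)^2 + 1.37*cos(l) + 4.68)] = (73.6653*(1 - cos(l)^2)^2 + 17.009235*cos(l)^3 - 38.894553*cos(l)^2 - 39.981258*cos(l) - 38.419974)/(4.45*cos(l)^2 + 1.37*cos(l) + 4.68)^3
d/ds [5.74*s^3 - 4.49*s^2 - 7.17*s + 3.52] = 17.22*s^2 - 8.98*s - 7.17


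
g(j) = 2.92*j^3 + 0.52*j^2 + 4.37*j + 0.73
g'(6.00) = 325.97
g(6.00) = 676.39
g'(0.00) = 4.37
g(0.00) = 0.73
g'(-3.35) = 99.20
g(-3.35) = -117.85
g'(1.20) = 18.23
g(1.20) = 11.77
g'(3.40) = 109.17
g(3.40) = 136.37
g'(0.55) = 7.59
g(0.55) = 3.78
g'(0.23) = 5.07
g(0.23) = 1.80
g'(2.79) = 75.46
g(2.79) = 80.39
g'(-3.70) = 120.45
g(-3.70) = -156.23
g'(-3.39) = 101.52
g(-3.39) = -121.87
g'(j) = 8.76*j^2 + 1.04*j + 4.37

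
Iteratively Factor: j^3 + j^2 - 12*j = (j + 4)*(j^2 - 3*j) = j*(j + 4)*(j - 3)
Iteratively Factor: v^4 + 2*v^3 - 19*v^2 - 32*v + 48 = (v + 4)*(v^3 - 2*v^2 - 11*v + 12) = (v + 3)*(v + 4)*(v^2 - 5*v + 4) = (v - 1)*(v + 3)*(v + 4)*(v - 4)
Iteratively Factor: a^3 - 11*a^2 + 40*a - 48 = (a - 3)*(a^2 - 8*a + 16) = (a - 4)*(a - 3)*(a - 4)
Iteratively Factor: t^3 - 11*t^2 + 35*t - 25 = (t - 5)*(t^2 - 6*t + 5) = (t - 5)*(t - 1)*(t - 5)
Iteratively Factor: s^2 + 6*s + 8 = (s + 4)*(s + 2)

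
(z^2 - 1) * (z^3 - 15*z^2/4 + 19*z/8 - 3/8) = z^5 - 15*z^4/4 + 11*z^3/8 + 27*z^2/8 - 19*z/8 + 3/8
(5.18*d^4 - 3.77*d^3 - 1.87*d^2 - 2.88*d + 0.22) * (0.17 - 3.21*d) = -16.6278*d^5 + 12.9823*d^4 + 5.3618*d^3 + 8.9269*d^2 - 1.1958*d + 0.0374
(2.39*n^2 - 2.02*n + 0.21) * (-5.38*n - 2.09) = -12.8582*n^3 + 5.8725*n^2 + 3.092*n - 0.4389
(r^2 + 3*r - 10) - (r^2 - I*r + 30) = 3*r + I*r - 40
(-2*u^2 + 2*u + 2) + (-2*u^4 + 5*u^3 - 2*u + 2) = -2*u^4 + 5*u^3 - 2*u^2 + 4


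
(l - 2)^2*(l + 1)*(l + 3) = l^4 - 9*l^2 + 4*l + 12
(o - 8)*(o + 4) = o^2 - 4*o - 32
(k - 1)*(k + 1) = k^2 - 1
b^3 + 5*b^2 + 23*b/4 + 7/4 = (b + 1/2)*(b + 1)*(b + 7/2)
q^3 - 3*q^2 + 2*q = q*(q - 2)*(q - 1)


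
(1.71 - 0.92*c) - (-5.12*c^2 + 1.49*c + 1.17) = 5.12*c^2 - 2.41*c + 0.54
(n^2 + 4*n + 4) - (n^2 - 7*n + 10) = 11*n - 6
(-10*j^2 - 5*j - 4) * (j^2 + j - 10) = -10*j^4 - 15*j^3 + 91*j^2 + 46*j + 40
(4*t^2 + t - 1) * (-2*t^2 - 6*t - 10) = -8*t^4 - 26*t^3 - 44*t^2 - 4*t + 10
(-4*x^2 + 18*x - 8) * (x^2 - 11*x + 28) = -4*x^4 + 62*x^3 - 318*x^2 + 592*x - 224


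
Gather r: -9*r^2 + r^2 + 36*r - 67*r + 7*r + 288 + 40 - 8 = -8*r^2 - 24*r + 320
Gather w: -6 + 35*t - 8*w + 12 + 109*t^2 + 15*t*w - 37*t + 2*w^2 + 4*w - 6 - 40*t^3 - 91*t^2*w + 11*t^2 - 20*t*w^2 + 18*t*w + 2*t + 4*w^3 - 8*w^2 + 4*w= -40*t^3 + 120*t^2 + 4*w^3 + w^2*(-20*t - 6) + w*(-91*t^2 + 33*t)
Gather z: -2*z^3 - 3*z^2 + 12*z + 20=-2*z^3 - 3*z^2 + 12*z + 20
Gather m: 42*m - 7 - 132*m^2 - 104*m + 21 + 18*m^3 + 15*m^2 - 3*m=18*m^3 - 117*m^2 - 65*m + 14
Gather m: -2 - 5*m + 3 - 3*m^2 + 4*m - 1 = -3*m^2 - m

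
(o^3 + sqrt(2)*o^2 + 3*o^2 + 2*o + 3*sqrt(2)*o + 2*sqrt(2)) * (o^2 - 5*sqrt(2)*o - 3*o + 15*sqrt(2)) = o^5 - 4*sqrt(2)*o^4 - 17*o^3 - 6*o^2 + 28*sqrt(2)*o^2 + 24*sqrt(2)*o + 70*o + 60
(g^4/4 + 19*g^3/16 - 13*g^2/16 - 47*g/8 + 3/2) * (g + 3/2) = g^5/4 + 25*g^4/16 + 31*g^3/32 - 227*g^2/32 - 117*g/16 + 9/4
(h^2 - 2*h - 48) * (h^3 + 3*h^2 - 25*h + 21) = h^5 + h^4 - 79*h^3 - 73*h^2 + 1158*h - 1008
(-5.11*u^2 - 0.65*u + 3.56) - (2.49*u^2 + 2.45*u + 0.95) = -7.6*u^2 - 3.1*u + 2.61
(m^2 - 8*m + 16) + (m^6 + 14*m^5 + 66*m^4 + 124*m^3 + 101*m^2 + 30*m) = m^6 + 14*m^5 + 66*m^4 + 124*m^3 + 102*m^2 + 22*m + 16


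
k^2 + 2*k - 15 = (k - 3)*(k + 5)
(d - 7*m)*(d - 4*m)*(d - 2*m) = d^3 - 13*d^2*m + 50*d*m^2 - 56*m^3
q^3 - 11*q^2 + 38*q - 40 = (q - 5)*(q - 4)*(q - 2)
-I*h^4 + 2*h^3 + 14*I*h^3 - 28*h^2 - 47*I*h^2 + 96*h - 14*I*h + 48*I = (h - 8)*(h - 6)*(h + I)*(-I*h + 1)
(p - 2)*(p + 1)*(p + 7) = p^3 + 6*p^2 - 9*p - 14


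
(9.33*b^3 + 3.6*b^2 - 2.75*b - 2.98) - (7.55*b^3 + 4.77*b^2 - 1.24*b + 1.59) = 1.78*b^3 - 1.17*b^2 - 1.51*b - 4.57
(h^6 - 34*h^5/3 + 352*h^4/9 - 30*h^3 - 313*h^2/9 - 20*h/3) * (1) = h^6 - 34*h^5/3 + 352*h^4/9 - 30*h^3 - 313*h^2/9 - 20*h/3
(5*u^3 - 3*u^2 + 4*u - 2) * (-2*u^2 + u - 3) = -10*u^5 + 11*u^4 - 26*u^3 + 17*u^2 - 14*u + 6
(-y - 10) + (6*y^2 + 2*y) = 6*y^2 + y - 10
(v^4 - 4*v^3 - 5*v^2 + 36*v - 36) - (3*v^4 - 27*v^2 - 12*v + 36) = -2*v^4 - 4*v^3 + 22*v^2 + 48*v - 72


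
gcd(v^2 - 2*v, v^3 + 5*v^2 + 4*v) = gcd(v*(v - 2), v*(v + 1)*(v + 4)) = v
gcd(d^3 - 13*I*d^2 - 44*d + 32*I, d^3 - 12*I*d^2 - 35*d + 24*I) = d^2 - 9*I*d - 8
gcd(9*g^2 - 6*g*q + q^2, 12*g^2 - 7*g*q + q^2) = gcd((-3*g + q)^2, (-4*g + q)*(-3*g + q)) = -3*g + q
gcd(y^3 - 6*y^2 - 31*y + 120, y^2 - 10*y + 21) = y - 3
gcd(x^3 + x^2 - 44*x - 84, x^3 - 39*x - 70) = x^2 - 5*x - 14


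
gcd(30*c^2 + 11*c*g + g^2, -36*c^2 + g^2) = 6*c + g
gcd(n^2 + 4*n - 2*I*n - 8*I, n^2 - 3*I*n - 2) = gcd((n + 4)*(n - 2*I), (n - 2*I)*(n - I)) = n - 2*I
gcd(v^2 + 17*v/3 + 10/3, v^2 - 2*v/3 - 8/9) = v + 2/3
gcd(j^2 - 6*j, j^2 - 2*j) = j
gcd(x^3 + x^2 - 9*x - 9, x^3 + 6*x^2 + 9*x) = x + 3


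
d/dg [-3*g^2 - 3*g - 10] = -6*g - 3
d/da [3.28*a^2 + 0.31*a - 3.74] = 6.56*a + 0.31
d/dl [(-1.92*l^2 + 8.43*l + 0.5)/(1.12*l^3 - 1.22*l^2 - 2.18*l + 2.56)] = (2.1504*l^4 - 18.8832*l^3 + 12.7902*l^2 - 8.6104*l + 22.6708)/(1.2544*l^6 - 2.7328*l^5 - 3.3948*l^4 + 11.0536*l^3 - 1.494*l^2 - 11.1616*l + 6.5536)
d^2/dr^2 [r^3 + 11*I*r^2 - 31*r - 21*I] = 6*r + 22*I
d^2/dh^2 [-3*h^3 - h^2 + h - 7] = -18*h - 2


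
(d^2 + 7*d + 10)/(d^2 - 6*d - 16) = (d + 5)/(d - 8)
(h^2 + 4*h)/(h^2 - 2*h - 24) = h/(h - 6)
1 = 1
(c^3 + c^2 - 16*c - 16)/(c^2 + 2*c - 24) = (c^2 + 5*c + 4)/(c + 6)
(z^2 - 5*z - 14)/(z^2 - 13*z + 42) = (z + 2)/(z - 6)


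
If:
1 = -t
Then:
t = -1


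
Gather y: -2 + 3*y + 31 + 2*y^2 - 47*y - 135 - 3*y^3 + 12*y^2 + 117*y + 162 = -3*y^3 + 14*y^2 + 73*y + 56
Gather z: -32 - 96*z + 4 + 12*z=-84*z - 28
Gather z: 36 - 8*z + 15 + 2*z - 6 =45 - 6*z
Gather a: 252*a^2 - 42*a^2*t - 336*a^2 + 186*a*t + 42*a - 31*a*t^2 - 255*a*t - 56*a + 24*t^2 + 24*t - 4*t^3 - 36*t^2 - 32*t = a^2*(-42*t - 84) + a*(-31*t^2 - 69*t - 14) - 4*t^3 - 12*t^2 - 8*t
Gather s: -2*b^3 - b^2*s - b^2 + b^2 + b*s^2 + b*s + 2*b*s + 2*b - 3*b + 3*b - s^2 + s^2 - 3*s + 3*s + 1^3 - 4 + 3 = -2*b^3 + b*s^2 + 2*b + s*(-b^2 + 3*b)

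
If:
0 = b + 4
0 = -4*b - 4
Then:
No Solution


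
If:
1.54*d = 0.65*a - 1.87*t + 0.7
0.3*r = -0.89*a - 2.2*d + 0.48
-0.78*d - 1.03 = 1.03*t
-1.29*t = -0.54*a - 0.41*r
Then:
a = -3.55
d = 2.14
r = -3.58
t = -2.62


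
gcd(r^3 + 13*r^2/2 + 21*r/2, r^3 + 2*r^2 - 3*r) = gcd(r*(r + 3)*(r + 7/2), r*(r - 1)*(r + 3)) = r^2 + 3*r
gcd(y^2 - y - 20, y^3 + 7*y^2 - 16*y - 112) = y + 4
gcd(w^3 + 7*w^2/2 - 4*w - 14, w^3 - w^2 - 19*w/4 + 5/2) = w + 2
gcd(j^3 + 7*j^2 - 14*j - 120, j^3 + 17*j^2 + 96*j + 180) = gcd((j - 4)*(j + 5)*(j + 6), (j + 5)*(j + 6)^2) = j^2 + 11*j + 30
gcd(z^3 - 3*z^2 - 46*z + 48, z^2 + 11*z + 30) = z + 6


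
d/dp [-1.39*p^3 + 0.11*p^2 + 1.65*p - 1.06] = -4.17*p^2 + 0.22*p + 1.65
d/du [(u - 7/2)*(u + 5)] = 2*u + 3/2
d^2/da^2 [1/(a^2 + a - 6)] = 2*(-a^2 - a + (2*a + 1)^2 + 6)/(a^2 + a - 6)^3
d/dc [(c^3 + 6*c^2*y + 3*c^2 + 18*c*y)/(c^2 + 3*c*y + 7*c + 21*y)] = (-c*(2*c + 3*y + 7)*(c^2 + 6*c*y + 3*c + 18*y) + 3*(c^2 + 3*c*y + 7*c + 21*y)*(c^2 + 4*c*y + 2*c + 6*y))/(c^2 + 3*c*y + 7*c + 21*y)^2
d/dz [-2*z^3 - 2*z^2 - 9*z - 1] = -6*z^2 - 4*z - 9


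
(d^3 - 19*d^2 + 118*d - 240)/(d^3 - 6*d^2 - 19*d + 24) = (d^2 - 11*d + 30)/(d^2 + 2*d - 3)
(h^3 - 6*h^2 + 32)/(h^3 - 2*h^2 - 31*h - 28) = (-h^3 + 6*h^2 - 32)/(-h^3 + 2*h^2 + 31*h + 28)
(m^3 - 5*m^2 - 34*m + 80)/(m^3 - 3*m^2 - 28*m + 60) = (m - 8)/(m - 6)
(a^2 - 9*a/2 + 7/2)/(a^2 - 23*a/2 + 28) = (a - 1)/(a - 8)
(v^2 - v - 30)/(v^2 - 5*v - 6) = (v + 5)/(v + 1)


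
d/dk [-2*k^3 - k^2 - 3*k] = -6*k^2 - 2*k - 3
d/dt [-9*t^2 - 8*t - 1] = -18*t - 8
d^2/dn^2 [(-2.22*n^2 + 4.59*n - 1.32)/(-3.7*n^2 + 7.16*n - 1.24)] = (2.8421709430404e-14*n^4 - 8.04972000000021*n^3 + 47.3126400000001*n^2 - 83.46312*n + 48.552096)/(50.653*n^6 - 294.0612*n^5 + 619.97496*n^4 - 564.162176*n^3 + 207.775392*n^2 - 33.027648*n + 1.906624)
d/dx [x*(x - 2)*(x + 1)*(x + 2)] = 4*x^3 + 3*x^2 - 8*x - 4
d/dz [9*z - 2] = 9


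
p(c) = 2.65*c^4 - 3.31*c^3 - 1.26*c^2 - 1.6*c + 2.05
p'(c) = 10.6*c^3 - 9.93*c^2 - 2.52*c - 1.6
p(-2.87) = 254.30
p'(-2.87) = -326.74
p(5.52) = 1858.47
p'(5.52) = 1464.80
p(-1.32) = 17.62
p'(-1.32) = -39.96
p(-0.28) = 2.49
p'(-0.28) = -1.91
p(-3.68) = 641.83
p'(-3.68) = -655.06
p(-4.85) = 1824.06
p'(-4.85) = -1432.25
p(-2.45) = 142.56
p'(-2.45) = -210.92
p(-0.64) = 3.87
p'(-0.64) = -6.83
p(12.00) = 49032.13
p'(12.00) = 16855.04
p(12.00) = 49032.13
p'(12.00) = 16855.04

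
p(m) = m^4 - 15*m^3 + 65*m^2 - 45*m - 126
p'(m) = 4*m^3 - 45*m^2 + 130*m - 45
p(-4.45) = 3075.37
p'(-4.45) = -1867.10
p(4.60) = 30.11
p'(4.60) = -9.86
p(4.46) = 31.18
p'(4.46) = -5.46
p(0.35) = -134.42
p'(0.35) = -4.84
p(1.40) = -98.92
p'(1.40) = 59.78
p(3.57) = 21.71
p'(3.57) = 27.58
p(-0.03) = -124.59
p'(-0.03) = -48.94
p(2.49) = -28.18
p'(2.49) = 61.45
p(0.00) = -126.00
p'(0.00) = -45.00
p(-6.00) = 7020.00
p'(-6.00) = -3309.00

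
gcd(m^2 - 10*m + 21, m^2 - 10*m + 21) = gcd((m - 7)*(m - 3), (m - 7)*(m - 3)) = m^2 - 10*m + 21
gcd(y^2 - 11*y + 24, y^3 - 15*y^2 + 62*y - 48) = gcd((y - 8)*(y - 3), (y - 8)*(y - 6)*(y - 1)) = y - 8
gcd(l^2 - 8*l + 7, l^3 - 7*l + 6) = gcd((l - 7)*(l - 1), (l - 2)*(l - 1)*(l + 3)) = l - 1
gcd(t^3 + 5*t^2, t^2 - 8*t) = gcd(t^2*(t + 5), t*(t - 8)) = t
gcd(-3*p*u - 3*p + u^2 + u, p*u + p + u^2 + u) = u + 1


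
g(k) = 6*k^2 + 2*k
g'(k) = 12*k + 2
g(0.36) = 1.50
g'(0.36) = 6.32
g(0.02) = 0.04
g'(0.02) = 2.24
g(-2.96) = 46.65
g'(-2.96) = -33.52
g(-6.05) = 207.52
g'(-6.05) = -70.60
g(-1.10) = 5.06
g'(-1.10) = -11.20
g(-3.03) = 49.03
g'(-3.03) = -34.36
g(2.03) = 28.79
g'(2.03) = 26.36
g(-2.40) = 29.76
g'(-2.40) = -26.80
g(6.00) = 228.00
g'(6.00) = 74.00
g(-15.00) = 1320.00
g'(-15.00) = -178.00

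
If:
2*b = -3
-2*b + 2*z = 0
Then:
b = -3/2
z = -3/2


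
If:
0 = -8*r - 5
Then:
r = -5/8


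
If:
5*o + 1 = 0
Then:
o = -1/5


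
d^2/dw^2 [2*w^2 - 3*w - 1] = 4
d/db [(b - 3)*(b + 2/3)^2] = (3*b + 2)*(9*b - 16)/9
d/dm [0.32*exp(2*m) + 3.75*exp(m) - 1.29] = (0.64*exp(m) + 3.75)*exp(m)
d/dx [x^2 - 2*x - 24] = 2*x - 2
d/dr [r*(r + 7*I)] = 2*r + 7*I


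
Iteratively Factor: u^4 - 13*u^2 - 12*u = (u + 1)*(u^3 - u^2 - 12*u) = u*(u + 1)*(u^2 - u - 12) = u*(u + 1)*(u + 3)*(u - 4)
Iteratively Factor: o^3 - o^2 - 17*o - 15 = (o + 1)*(o^2 - 2*o - 15) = (o + 1)*(o + 3)*(o - 5)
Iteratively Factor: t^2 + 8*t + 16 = (t + 4)*(t + 4)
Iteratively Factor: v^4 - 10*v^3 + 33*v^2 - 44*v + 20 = (v - 2)*(v^3 - 8*v^2 + 17*v - 10) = (v - 2)*(v - 1)*(v^2 - 7*v + 10) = (v - 2)^2*(v - 1)*(v - 5)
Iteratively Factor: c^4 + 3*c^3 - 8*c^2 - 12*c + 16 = (c - 2)*(c^3 + 5*c^2 + 2*c - 8) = (c - 2)*(c + 4)*(c^2 + c - 2) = (c - 2)*(c - 1)*(c + 4)*(c + 2)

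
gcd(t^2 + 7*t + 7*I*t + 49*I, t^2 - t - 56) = t + 7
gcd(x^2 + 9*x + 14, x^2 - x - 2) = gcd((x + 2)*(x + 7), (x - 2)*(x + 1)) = 1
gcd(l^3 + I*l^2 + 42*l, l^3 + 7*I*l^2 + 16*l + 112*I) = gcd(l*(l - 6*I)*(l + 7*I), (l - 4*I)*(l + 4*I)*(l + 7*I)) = l + 7*I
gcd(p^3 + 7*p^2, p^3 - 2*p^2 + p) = p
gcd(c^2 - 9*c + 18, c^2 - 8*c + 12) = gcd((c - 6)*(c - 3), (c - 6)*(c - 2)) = c - 6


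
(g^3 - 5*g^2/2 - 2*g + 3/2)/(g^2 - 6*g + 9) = (2*g^2 + g - 1)/(2*(g - 3))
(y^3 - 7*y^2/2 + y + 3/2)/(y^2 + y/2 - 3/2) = (2*y^2 - 5*y - 3)/(2*y + 3)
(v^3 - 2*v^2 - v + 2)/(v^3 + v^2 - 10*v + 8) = (v + 1)/(v + 4)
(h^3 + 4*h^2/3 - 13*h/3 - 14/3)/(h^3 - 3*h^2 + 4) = (h + 7/3)/(h - 2)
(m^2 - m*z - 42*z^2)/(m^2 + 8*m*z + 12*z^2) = (m - 7*z)/(m + 2*z)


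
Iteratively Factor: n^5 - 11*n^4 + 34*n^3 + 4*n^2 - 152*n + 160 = (n - 2)*(n^4 - 9*n^3 + 16*n^2 + 36*n - 80) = (n - 2)^2*(n^3 - 7*n^2 + 2*n + 40) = (n - 4)*(n - 2)^2*(n^2 - 3*n - 10) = (n - 5)*(n - 4)*(n - 2)^2*(n + 2)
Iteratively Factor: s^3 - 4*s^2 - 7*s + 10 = (s - 1)*(s^2 - 3*s - 10) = (s - 1)*(s + 2)*(s - 5)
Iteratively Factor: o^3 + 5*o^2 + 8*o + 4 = (o + 2)*(o^2 + 3*o + 2) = (o + 2)^2*(o + 1)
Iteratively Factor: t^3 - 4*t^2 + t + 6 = (t + 1)*(t^2 - 5*t + 6) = (t - 2)*(t + 1)*(t - 3)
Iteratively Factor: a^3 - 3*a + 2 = (a + 2)*(a^2 - 2*a + 1) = (a - 1)*(a + 2)*(a - 1)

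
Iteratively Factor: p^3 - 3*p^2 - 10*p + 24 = (p - 2)*(p^2 - p - 12) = (p - 2)*(p + 3)*(p - 4)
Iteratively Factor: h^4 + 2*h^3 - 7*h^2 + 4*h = (h + 4)*(h^3 - 2*h^2 + h) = (h - 1)*(h + 4)*(h^2 - h) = h*(h - 1)*(h + 4)*(h - 1)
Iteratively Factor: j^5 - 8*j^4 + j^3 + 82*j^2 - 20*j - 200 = (j - 5)*(j^4 - 3*j^3 - 14*j^2 + 12*j + 40) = (j - 5)*(j + 2)*(j^3 - 5*j^2 - 4*j + 20) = (j - 5)*(j + 2)^2*(j^2 - 7*j + 10) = (j - 5)*(j - 2)*(j + 2)^2*(j - 5)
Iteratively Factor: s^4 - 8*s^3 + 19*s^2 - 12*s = (s - 1)*(s^3 - 7*s^2 + 12*s) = s*(s - 1)*(s^2 - 7*s + 12) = s*(s - 4)*(s - 1)*(s - 3)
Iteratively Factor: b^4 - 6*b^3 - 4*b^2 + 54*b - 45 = (b - 1)*(b^3 - 5*b^2 - 9*b + 45) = (b - 3)*(b - 1)*(b^2 - 2*b - 15) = (b - 3)*(b - 1)*(b + 3)*(b - 5)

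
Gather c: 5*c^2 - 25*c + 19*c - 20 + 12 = 5*c^2 - 6*c - 8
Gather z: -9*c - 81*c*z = -81*c*z - 9*c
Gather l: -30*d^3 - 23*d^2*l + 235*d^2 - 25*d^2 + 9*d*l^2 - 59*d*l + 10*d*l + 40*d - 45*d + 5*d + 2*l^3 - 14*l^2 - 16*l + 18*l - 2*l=-30*d^3 + 210*d^2 + 2*l^3 + l^2*(9*d - 14) + l*(-23*d^2 - 49*d)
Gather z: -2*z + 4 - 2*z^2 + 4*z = -2*z^2 + 2*z + 4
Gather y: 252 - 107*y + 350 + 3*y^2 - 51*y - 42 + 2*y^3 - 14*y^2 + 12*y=2*y^3 - 11*y^2 - 146*y + 560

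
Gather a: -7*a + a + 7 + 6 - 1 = 12 - 6*a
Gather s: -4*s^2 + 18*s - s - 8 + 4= -4*s^2 + 17*s - 4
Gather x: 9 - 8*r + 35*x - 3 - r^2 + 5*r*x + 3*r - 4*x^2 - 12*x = -r^2 - 5*r - 4*x^2 + x*(5*r + 23) + 6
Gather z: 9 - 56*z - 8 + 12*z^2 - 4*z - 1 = 12*z^2 - 60*z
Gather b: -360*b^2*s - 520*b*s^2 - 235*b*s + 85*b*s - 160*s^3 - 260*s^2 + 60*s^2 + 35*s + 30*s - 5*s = -360*b^2*s + b*(-520*s^2 - 150*s) - 160*s^3 - 200*s^2 + 60*s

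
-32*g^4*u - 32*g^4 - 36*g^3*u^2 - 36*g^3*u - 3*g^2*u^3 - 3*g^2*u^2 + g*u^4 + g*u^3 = (-8*g + u)*(g + u)*(4*g + u)*(g*u + g)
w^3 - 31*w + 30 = (w - 5)*(w - 1)*(w + 6)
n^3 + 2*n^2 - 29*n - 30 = (n - 5)*(n + 1)*(n + 6)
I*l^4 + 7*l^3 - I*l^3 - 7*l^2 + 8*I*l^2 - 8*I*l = l*(l - 8*I)*(l + I)*(I*l - I)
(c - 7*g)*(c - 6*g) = c^2 - 13*c*g + 42*g^2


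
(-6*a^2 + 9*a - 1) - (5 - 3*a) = -6*a^2 + 12*a - 6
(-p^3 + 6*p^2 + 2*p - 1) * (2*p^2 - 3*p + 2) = -2*p^5 + 15*p^4 - 16*p^3 + 4*p^2 + 7*p - 2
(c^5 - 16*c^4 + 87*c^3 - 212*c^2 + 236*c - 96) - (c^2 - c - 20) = c^5 - 16*c^4 + 87*c^3 - 213*c^2 + 237*c - 76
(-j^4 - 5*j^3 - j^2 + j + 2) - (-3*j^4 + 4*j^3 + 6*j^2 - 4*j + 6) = 2*j^4 - 9*j^3 - 7*j^2 + 5*j - 4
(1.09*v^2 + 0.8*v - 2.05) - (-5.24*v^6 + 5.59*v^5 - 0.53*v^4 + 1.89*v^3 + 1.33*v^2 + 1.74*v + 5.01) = 5.24*v^6 - 5.59*v^5 + 0.53*v^4 - 1.89*v^3 - 0.24*v^2 - 0.94*v - 7.06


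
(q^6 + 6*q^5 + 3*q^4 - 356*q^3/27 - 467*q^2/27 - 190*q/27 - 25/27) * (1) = q^6 + 6*q^5 + 3*q^4 - 356*q^3/27 - 467*q^2/27 - 190*q/27 - 25/27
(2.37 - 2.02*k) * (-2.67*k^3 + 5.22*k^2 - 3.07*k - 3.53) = 5.3934*k^4 - 16.8723*k^3 + 18.5728*k^2 - 0.145300000000001*k - 8.3661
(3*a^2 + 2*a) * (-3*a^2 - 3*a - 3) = -9*a^4 - 15*a^3 - 15*a^2 - 6*a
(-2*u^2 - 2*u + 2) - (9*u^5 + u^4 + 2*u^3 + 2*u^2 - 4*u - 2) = -9*u^5 - u^4 - 2*u^3 - 4*u^2 + 2*u + 4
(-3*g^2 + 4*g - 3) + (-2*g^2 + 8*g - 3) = -5*g^2 + 12*g - 6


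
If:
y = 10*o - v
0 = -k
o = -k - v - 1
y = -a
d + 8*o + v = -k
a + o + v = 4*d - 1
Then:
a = -72/17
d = -18/17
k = 0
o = 5/17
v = -22/17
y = 72/17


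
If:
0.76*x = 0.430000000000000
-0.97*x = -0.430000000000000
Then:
No Solution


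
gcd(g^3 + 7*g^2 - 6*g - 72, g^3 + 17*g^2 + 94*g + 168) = g^2 + 10*g + 24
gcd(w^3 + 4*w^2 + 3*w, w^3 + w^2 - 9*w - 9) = w^2 + 4*w + 3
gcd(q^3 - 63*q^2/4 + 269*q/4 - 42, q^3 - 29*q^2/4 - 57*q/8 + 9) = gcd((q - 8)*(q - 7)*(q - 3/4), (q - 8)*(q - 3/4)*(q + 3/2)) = q^2 - 35*q/4 + 6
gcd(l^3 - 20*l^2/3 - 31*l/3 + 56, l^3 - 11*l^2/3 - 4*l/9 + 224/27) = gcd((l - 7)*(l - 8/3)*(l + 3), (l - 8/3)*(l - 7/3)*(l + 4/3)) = l - 8/3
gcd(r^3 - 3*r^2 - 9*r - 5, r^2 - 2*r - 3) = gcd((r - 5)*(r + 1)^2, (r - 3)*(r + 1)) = r + 1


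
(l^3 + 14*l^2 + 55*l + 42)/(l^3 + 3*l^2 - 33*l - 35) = (l + 6)/(l - 5)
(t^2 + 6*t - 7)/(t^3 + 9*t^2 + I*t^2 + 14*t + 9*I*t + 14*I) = (t - 1)/(t^2 + t*(2 + I) + 2*I)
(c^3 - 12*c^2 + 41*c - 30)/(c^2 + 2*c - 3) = (c^2 - 11*c + 30)/(c + 3)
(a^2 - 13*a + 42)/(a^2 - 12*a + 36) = (a - 7)/(a - 6)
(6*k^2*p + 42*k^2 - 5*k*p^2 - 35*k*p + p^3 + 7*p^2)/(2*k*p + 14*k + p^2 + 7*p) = (6*k^2 - 5*k*p + p^2)/(2*k + p)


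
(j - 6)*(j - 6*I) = j^2 - 6*j - 6*I*j + 36*I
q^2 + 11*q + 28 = (q + 4)*(q + 7)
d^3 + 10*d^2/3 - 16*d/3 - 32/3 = (d - 2)*(d + 4/3)*(d + 4)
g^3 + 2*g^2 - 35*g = g*(g - 5)*(g + 7)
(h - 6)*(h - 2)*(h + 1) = h^3 - 7*h^2 + 4*h + 12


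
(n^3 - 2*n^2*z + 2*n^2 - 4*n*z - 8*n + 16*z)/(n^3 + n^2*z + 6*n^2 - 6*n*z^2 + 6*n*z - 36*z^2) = (n^2 + 2*n - 8)/(n^2 + 3*n*z + 6*n + 18*z)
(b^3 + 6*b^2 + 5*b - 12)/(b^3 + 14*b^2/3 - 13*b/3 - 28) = 3*(b - 1)/(3*b - 7)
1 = 1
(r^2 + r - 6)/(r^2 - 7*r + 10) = (r + 3)/(r - 5)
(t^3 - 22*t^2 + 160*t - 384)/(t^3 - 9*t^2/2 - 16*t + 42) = 2*(t^2 - 16*t + 64)/(2*t^2 + 3*t - 14)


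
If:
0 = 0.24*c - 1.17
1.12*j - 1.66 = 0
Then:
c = 4.88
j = 1.48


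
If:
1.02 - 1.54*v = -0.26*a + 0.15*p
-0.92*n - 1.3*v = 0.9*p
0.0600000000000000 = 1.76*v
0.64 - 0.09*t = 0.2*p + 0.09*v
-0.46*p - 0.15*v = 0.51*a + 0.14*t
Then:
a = -2.55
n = -2.04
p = 2.04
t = 2.55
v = 0.03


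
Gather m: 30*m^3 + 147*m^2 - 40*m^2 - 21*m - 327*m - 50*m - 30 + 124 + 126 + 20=30*m^3 + 107*m^2 - 398*m + 240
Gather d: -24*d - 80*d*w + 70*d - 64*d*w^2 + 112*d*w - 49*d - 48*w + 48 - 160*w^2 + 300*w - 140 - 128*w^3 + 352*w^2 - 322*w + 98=d*(-64*w^2 + 32*w - 3) - 128*w^3 + 192*w^2 - 70*w + 6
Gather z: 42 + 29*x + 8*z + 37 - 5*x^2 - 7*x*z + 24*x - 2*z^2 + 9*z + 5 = -5*x^2 + 53*x - 2*z^2 + z*(17 - 7*x) + 84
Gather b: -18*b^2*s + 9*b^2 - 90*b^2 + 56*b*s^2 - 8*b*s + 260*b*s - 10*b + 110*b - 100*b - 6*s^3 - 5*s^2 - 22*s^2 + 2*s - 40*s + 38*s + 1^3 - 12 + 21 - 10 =b^2*(-18*s - 81) + b*(56*s^2 + 252*s) - 6*s^3 - 27*s^2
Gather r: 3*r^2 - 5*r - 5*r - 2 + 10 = 3*r^2 - 10*r + 8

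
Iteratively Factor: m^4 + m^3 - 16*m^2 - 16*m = (m - 4)*(m^3 + 5*m^2 + 4*m) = (m - 4)*(m + 4)*(m^2 + m) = m*(m - 4)*(m + 4)*(m + 1)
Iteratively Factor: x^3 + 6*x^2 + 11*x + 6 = (x + 2)*(x^2 + 4*x + 3) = (x + 2)*(x + 3)*(x + 1)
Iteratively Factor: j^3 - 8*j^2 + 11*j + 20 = (j - 5)*(j^2 - 3*j - 4) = (j - 5)*(j - 4)*(j + 1)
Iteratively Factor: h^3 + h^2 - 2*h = (h)*(h^2 + h - 2) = h*(h - 1)*(h + 2)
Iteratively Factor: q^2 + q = (q + 1)*(q)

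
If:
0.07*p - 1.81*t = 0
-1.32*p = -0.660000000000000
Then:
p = 0.50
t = 0.02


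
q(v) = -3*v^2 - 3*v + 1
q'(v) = -6*v - 3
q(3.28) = -41.12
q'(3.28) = -22.68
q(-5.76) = -81.25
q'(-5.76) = 31.56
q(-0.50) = 1.75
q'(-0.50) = 0.00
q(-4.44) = -44.82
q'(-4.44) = 23.64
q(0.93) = -4.38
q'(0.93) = -8.58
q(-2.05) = -5.46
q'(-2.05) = 9.30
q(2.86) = -32.12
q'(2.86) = -20.16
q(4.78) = -81.89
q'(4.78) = -31.68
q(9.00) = -269.00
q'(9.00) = -57.00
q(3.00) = -35.00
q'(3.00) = -21.00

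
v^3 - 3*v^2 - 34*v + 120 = (v - 5)*(v - 4)*(v + 6)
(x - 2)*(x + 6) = x^2 + 4*x - 12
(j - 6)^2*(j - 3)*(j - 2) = j^4 - 17*j^3 + 102*j^2 - 252*j + 216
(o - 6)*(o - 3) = o^2 - 9*o + 18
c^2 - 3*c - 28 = (c - 7)*(c + 4)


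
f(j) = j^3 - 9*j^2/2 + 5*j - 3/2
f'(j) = 3*j^2 - 9*j + 5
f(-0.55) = -5.78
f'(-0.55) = 10.86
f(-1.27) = -17.16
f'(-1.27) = 21.27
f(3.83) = 7.82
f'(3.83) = 14.54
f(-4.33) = -188.70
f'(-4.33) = 100.22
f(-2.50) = -57.75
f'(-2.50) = 46.25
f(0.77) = 0.14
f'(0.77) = -0.15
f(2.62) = -1.31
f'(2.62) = 2.01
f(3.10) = 0.55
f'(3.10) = 5.93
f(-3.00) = -84.00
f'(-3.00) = 59.00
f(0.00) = -1.50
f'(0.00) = 5.00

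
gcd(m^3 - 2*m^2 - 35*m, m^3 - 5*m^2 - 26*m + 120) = m + 5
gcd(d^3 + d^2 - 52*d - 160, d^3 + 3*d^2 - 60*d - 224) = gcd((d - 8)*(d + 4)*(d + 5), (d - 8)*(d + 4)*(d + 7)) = d^2 - 4*d - 32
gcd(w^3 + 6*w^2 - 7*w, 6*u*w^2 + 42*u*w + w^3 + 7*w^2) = w^2 + 7*w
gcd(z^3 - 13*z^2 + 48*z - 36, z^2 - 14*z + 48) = z - 6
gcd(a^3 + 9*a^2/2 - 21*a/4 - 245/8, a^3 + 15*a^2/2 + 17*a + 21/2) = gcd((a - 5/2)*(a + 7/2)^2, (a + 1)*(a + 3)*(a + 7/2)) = a + 7/2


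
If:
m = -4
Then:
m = -4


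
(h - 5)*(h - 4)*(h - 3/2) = h^3 - 21*h^2/2 + 67*h/2 - 30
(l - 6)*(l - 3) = l^2 - 9*l + 18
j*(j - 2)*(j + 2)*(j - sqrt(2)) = j^4 - sqrt(2)*j^3 - 4*j^2 + 4*sqrt(2)*j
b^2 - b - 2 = (b - 2)*(b + 1)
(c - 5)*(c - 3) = c^2 - 8*c + 15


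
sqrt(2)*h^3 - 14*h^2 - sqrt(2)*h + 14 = (h - 1)*(h - 7*sqrt(2))*(sqrt(2)*h + sqrt(2))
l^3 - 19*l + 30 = (l - 3)*(l - 2)*(l + 5)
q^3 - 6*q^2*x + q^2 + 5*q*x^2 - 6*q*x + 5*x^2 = (q + 1)*(q - 5*x)*(q - x)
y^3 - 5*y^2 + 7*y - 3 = (y - 3)*(y - 1)^2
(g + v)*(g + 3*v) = g^2 + 4*g*v + 3*v^2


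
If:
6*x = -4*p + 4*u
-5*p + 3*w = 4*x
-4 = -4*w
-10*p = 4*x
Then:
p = -3/5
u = 33/20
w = 1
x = 3/2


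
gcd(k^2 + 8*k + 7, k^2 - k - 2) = k + 1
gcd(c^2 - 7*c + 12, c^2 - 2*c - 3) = c - 3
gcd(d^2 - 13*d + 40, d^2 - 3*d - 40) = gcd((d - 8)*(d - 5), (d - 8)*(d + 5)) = d - 8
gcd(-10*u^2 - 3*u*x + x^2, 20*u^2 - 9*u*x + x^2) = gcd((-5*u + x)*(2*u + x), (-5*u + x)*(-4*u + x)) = -5*u + x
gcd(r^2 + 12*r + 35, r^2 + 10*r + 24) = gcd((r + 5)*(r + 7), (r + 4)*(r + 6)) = 1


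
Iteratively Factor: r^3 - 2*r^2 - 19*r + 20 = (r + 4)*(r^2 - 6*r + 5) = (r - 5)*(r + 4)*(r - 1)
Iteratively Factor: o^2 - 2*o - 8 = (o - 4)*(o + 2)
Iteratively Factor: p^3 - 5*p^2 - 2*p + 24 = (p + 2)*(p^2 - 7*p + 12) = (p - 3)*(p + 2)*(p - 4)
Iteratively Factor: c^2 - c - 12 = (c + 3)*(c - 4)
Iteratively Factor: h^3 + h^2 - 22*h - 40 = (h - 5)*(h^2 + 6*h + 8) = (h - 5)*(h + 2)*(h + 4)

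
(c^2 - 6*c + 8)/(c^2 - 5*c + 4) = (c - 2)/(c - 1)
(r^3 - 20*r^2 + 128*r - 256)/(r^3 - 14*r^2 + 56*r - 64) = (r - 8)/(r - 2)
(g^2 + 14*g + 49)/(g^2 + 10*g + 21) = (g + 7)/(g + 3)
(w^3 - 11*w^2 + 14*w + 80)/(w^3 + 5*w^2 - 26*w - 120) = (w^2 - 6*w - 16)/(w^2 + 10*w + 24)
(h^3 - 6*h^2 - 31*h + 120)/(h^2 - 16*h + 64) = (h^2 + 2*h - 15)/(h - 8)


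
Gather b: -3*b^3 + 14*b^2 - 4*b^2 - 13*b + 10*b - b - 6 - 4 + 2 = -3*b^3 + 10*b^2 - 4*b - 8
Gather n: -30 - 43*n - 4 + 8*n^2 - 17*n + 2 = 8*n^2 - 60*n - 32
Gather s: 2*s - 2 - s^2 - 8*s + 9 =-s^2 - 6*s + 7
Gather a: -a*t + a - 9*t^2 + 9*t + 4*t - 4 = a*(1 - t) - 9*t^2 + 13*t - 4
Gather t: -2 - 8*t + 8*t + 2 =0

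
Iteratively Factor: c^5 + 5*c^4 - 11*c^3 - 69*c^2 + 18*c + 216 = (c - 3)*(c^4 + 8*c^3 + 13*c^2 - 30*c - 72) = (c - 3)*(c + 4)*(c^3 + 4*c^2 - 3*c - 18) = (c - 3)*(c - 2)*(c + 4)*(c^2 + 6*c + 9) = (c - 3)*(c - 2)*(c + 3)*(c + 4)*(c + 3)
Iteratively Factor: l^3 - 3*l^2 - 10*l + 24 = (l - 2)*(l^2 - l - 12) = (l - 4)*(l - 2)*(l + 3)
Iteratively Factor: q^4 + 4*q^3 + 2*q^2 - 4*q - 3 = (q + 3)*(q^3 + q^2 - q - 1) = (q - 1)*(q + 3)*(q^2 + 2*q + 1) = (q - 1)*(q + 1)*(q + 3)*(q + 1)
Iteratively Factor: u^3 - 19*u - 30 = (u - 5)*(u^2 + 5*u + 6) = (u - 5)*(u + 2)*(u + 3)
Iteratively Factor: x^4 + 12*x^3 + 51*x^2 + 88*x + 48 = (x + 4)*(x^3 + 8*x^2 + 19*x + 12) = (x + 1)*(x + 4)*(x^2 + 7*x + 12) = (x + 1)*(x + 4)^2*(x + 3)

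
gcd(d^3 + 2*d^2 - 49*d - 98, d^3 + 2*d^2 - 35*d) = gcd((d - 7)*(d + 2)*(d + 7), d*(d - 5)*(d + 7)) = d + 7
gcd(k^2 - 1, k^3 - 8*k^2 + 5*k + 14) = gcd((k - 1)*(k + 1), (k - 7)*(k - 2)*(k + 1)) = k + 1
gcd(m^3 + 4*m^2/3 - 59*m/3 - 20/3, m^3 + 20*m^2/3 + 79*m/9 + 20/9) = m^2 + 16*m/3 + 5/3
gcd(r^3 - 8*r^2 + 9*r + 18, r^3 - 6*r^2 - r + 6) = r^2 - 5*r - 6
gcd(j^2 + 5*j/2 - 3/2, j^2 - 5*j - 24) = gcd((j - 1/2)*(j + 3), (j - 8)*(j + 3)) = j + 3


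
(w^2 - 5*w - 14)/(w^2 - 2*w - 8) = (w - 7)/(w - 4)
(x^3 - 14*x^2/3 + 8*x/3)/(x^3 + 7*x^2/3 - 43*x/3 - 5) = x*(3*x^2 - 14*x + 8)/(3*x^3 + 7*x^2 - 43*x - 15)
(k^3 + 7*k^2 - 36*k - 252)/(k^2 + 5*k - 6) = (k^2 + k - 42)/(k - 1)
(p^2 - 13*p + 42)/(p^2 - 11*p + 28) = (p - 6)/(p - 4)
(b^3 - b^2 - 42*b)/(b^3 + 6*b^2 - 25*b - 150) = b*(b - 7)/(b^2 - 25)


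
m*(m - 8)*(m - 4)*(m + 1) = m^4 - 11*m^3 + 20*m^2 + 32*m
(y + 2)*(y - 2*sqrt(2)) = y^2 - 2*sqrt(2)*y + 2*y - 4*sqrt(2)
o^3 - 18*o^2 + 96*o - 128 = (o - 8)^2*(o - 2)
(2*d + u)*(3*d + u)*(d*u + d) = 6*d^3*u + 6*d^3 + 5*d^2*u^2 + 5*d^2*u + d*u^3 + d*u^2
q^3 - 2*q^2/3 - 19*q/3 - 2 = (q - 3)*(q + 1/3)*(q + 2)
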